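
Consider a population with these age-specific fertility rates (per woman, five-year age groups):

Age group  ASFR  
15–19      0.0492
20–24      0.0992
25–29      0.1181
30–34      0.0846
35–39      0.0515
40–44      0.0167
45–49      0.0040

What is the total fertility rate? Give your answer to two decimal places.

Sum of ASFRs = 0.0492 + 0.0992 + 0.1181 + 0.0846 + 0.0515 + 0.0167 + 0.0040 = 0.4233
TFR = 5 × 0.4233 = 2.1165

2.12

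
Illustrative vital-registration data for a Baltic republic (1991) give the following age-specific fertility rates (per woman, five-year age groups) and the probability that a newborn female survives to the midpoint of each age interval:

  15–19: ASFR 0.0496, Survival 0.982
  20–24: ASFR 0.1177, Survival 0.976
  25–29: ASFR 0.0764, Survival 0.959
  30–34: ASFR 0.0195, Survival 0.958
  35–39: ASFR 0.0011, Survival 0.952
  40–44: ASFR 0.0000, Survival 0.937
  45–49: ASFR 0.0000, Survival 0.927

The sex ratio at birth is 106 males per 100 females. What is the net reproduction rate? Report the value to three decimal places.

0.623

Proportion female at birth = 100 / (100 + 106) = 0.48544.
Survival-weighted fertility by age (5·fₓ·Sₓ):
  15–19: 5 × 0.0496 × 0.982 = 0.24354
  20–24: 5 × 0.1177 × 0.976 = 0.57438
  25–29: 5 × 0.0764 × 0.959 = 0.36634
  30–34: 5 × 0.0195 × 0.958 = 0.09341
  35–39: 5 × 0.0011 × 0.952 = 0.00524
  40–44: 5 × 0.0000 × 0.937 = 0.00000
  45–49: 5 × 0.0000 × 0.927 = 0.00000
Sum = 1.28291
NRR = 0.48544 × 1.28291 = 0.62278
NRR < 1, so the cohort does not fully replace itself.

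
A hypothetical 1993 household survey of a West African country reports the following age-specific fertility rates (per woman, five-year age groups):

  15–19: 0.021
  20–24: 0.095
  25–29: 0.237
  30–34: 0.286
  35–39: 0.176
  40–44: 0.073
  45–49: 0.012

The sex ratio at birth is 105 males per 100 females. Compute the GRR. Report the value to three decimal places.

Proportion female at birth = 100 / (100 + 105) = 0.48780.
Sum of ASFRs = 0.021 + 0.095 + 0.237 + 0.286 + 0.176 + 0.073 + 0.012 = 0.900
TFR = 5 × 0.900 = 4.5
GRR = 0.48780 × 4.5 = 2.19510

2.195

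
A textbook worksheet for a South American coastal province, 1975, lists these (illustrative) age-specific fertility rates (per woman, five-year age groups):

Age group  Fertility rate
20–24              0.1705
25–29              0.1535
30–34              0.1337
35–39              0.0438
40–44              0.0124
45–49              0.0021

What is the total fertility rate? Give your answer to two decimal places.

Sum of ASFRs = 0.1705 + 0.1535 + 0.1337 + 0.0438 + 0.0124 + 0.0021 = 0.5160
TFR = 5 × 0.5160 = 2.58

2.58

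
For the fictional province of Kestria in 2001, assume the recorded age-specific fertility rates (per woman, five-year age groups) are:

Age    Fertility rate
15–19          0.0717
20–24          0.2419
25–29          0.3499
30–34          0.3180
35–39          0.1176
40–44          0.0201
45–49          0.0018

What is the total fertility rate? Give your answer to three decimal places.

5.605

Sum of ASFRs = 0.0717 + 0.2419 + 0.3499 + 0.3180 + 0.1176 + 0.0201 + 0.0018 = 1.1210
TFR = 5 × 1.1210 = 5.605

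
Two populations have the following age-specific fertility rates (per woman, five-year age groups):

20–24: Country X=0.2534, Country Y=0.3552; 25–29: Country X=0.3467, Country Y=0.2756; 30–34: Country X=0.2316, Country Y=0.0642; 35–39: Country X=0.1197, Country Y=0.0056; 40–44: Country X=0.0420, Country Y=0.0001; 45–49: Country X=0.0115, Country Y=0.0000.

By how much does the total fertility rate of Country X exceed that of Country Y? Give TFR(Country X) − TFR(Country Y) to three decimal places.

Country X:
  Sum of ASFRs = 0.2534 + 0.3467 + 0.2316 + 0.1197 + 0.0420 + 0.0115 = 1.0049
  TFR = 5 × 1.0049 = 5.0245
Country Y:
  Sum of ASFRs = 0.3552 + 0.2756 + 0.0642 + 0.0056 + 0.0001 + 0.0000 = 0.7007
  TFR = 5 × 0.7007 = 3.5035
Difference = 5.0245 − 3.5035 = 1.521

1.521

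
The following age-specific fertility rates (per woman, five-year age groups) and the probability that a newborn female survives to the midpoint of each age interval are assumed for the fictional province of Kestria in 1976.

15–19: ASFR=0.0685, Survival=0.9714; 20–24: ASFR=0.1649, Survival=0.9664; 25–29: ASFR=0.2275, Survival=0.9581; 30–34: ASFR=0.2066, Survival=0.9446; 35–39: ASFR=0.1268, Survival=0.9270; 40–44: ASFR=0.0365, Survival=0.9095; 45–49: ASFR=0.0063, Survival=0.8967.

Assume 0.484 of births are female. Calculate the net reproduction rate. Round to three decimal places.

1.925

Proportion female at birth = 0.484.
Each age group contributes 5 × ASFR × survival:
  15–19: 5 × 0.0685 × 0.9714 = 0.33270
  20–24: 5 × 0.1649 × 0.9664 = 0.79680
  25–29: 5 × 0.2275 × 0.9581 = 1.08984
  30–34: 5 × 0.2066 × 0.9446 = 0.97577
  35–39: 5 × 0.1268 × 0.9270 = 0.58772
  40–44: 5 × 0.0365 × 0.9095 = 0.16598
  45–49: 5 × 0.0063 × 0.8967 = 0.02825
Sum = 3.97706
NRR = 0.484 × 3.97706 = 1.92490
NRR > 1, so each generation more than replaces itself.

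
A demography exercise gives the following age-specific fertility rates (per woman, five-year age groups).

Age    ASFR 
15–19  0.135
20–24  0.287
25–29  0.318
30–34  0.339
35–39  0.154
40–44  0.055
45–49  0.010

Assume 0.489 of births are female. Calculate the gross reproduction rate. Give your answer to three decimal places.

Proportion female at birth = 0.489.
Sum of ASFRs = 0.135 + 0.287 + 0.318 + 0.339 + 0.154 + 0.055 + 0.010 = 1.298
TFR = 5 × 1.298 = 6.49
GRR = 0.489 × 6.49 = 3.17361

3.174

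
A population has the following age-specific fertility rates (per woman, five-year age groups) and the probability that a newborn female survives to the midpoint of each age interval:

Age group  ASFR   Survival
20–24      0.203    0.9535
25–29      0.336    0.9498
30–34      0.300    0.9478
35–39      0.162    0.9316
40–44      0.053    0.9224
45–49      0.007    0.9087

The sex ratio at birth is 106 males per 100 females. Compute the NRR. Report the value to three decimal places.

2.435

Proportion female at birth = 100 / (100 + 106) = 0.48544.
Per-age-group product (5 × ASFR × survival probability):
  20–24: 5 × 0.203 × 0.9535 = 0.96780
  25–29: 5 × 0.336 × 0.9498 = 1.59566
  30–34: 5 × 0.300 × 0.9478 = 1.42170
  35–39: 5 × 0.162 × 0.9316 = 0.75460
  40–44: 5 × 0.053 × 0.9224 = 0.24444
  45–49: 5 × 0.007 × 0.9087 = 0.03180
Sum = 5.01600
NRR = 0.48544 × 5.01600 = 2.43497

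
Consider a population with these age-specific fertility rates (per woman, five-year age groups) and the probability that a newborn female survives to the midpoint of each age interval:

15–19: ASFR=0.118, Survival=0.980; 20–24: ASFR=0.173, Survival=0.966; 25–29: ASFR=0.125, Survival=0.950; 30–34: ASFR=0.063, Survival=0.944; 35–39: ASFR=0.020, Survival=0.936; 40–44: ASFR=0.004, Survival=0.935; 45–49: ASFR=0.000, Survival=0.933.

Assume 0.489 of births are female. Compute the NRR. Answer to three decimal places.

Proportion female at birth = 0.489.
Each age group contributes 5 × ASFR × survival:
  15–19: 5 × 0.118 × 0.980 = 0.57820
  20–24: 5 × 0.173 × 0.966 = 0.83559
  25–29: 5 × 0.125 × 0.950 = 0.59375
  30–34: 5 × 0.063 × 0.944 = 0.29736
  35–39: 5 × 0.020 × 0.936 = 0.09360
  40–44: 5 × 0.004 × 0.935 = 0.01870
  45–49: 5 × 0.000 × 0.933 = 0.00000
Sum = 2.41720
NRR = 0.489 × 2.41720 = 1.18201

1.182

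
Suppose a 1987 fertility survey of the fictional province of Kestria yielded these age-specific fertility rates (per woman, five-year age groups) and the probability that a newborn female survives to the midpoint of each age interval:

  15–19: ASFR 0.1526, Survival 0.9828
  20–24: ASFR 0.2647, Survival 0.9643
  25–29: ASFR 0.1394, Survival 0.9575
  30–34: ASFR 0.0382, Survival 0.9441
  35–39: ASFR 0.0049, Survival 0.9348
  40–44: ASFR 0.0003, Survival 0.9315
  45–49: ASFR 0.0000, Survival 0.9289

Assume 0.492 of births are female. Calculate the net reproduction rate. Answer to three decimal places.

1.426

Proportion female at birth = 0.492.
Per-age-group product (5 × ASFR × survival probability):
  15–19: 5 × 0.1526 × 0.9828 = 0.74988
  20–24: 5 × 0.2647 × 0.9643 = 1.27625
  25–29: 5 × 0.1394 × 0.9575 = 0.66738
  30–34: 5 × 0.0382 × 0.9441 = 0.18032
  35–39: 5 × 0.0049 × 0.9348 = 0.02290
  40–44: 5 × 0.0003 × 0.9315 = 0.00140
  45–49: 5 × 0.0000 × 0.9289 = 0.00000
Sum = 2.89813
NRR = 0.492 × 2.89813 = 1.42588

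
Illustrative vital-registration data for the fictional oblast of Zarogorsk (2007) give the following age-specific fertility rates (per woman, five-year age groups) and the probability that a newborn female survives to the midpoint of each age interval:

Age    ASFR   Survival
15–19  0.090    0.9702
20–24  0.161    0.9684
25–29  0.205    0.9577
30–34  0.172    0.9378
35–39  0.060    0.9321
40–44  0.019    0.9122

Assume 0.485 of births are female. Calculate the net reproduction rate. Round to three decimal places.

1.635

Proportion female at birth = 0.485.
Each age group contributes 5 × ASFR × survival:
  15–19: 5 × 0.090 × 0.9702 = 0.43659
  20–24: 5 × 0.161 × 0.9684 = 0.77956
  25–29: 5 × 0.205 × 0.9577 = 0.98164
  30–34: 5 × 0.172 × 0.9378 = 0.80651
  35–39: 5 × 0.060 × 0.9321 = 0.27963
  40–44: 5 × 0.019 × 0.9122 = 0.08666
Sum = 3.37059
NRR = 0.485 × 3.37059 = 1.63474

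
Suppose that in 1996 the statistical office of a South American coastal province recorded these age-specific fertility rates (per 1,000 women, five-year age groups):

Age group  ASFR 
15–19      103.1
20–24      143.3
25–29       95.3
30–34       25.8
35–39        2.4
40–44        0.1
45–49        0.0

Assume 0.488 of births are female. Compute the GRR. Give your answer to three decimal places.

0.903

Proportion female at birth = 0.488.
Sum of ASFRs = 103.1 + 143.3 + 95.3 + 25.8 + 2.4 + 0.1 + 0.0 = 370.0
TFR = 5 × 370.0 / 1000 = 1.85
GRR = 0.488 × 1.85 = 0.90280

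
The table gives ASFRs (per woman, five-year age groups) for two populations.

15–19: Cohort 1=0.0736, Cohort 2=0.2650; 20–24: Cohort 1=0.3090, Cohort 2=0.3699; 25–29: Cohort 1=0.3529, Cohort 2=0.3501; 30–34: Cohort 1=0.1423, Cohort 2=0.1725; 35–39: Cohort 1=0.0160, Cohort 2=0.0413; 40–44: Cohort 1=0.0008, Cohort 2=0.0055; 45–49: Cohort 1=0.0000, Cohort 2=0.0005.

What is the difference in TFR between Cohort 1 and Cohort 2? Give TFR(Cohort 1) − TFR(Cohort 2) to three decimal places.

Cohort 1:
  Sum of ASFRs = 0.0736 + 0.3090 + 0.3529 + 0.1423 + 0.0160 + 0.0008 + 0.0000 = 0.8946
  TFR = 5 × 0.8946 = 4.473
Cohort 2:
  Sum of ASFRs = 0.2650 + 0.3699 + 0.3501 + 0.1725 + 0.0413 + 0.0055 + 0.0005 = 1.2048
  TFR = 5 × 1.2048 = 6.024
Difference = 4.473 − 6.024 = -1.551

-1.551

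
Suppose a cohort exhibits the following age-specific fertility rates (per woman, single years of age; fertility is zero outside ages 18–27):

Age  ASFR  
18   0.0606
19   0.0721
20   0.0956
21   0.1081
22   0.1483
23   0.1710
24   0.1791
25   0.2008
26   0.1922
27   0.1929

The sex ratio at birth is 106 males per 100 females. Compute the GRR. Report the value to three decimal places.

0.690

Proportion female at birth = 100 / (100 + 106) = 0.48544.
Sum of ASFRs = 0.0606 + 0.0721 + 0.0956 + 0.1081 + 0.1483 + 0.1710 + 0.1791 + 0.2008 + 0.1922 + 0.1929 = 1.4207
TFR = 1.4207
GRR = 0.48544 × 1.4207 = 0.68966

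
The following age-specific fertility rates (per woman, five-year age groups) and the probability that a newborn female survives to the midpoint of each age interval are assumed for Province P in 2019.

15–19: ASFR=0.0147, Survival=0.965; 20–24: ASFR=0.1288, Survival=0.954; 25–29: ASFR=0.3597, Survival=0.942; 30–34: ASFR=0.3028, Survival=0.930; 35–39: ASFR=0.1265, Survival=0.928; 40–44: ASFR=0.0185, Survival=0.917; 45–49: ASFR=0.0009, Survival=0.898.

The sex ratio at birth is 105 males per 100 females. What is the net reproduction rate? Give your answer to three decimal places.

2.177

Proportion female at birth = 100 / (100 + 105) = 0.48780.
Weighting each age-specific rate by interval width and survival:
  15–19: 5 × 0.0147 × 0.965 = 0.07093
  20–24: 5 × 0.1288 × 0.954 = 0.61438
  25–29: 5 × 0.3597 × 0.942 = 1.69419
  30–34: 5 × 0.3028 × 0.930 = 1.40802
  35–39: 5 × 0.1265 × 0.928 = 0.58696
  40–44: 5 × 0.0185 × 0.917 = 0.08482
  45–49: 5 × 0.0009 × 0.898 = 0.00404
Sum = 4.46334
NRR = 0.48780 × 4.46334 = 2.17722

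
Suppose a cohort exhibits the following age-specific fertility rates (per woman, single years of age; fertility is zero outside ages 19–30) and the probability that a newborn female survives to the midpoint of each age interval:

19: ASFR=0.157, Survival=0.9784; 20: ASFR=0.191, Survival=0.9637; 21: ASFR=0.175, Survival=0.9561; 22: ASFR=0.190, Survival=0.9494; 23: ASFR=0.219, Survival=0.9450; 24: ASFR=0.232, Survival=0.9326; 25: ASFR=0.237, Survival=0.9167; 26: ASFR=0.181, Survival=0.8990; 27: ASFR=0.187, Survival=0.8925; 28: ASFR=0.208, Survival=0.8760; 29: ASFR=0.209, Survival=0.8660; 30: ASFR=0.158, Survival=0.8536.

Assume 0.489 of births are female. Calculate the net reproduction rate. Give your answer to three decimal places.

1.053

Proportion female at birth = 0.489.
Weighting each age-specific rate by interval width and survival:
  19: 1 × 0.157 × 0.9784 = 0.15361
  20: 1 × 0.191 × 0.9637 = 0.18407
  21: 1 × 0.175 × 0.9561 = 0.16732
  22: 1 × 0.190 × 0.9494 = 0.18039
  23: 1 × 0.219 × 0.9450 = 0.20696
  24: 1 × 0.232 × 0.9326 = 0.21636
  25: 1 × 0.237 × 0.9167 = 0.21726
  26: 1 × 0.181 × 0.8990 = 0.16272
  27: 1 × 0.187 × 0.8925 = 0.16690
  28: 1 × 0.208 × 0.8760 = 0.18221
  29: 1 × 0.209 × 0.8660 = 0.18099
  30: 1 × 0.158 × 0.8536 = 0.13487
Sum = 2.15366
NRR = 0.489 × 2.15366 = 1.05314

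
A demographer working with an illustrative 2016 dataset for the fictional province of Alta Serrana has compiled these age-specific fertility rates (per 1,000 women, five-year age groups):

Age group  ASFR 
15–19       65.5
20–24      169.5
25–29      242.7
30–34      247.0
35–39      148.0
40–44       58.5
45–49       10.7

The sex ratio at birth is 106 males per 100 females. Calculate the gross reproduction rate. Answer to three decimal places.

Proportion female at birth = 100 / (100 + 106) = 0.48544.
Sum of ASFRs = 65.5 + 169.5 + 242.7 + 247.0 + 148.0 + 58.5 + 10.7 = 941.9
TFR = 5 × 941.9 / 1000 = 4.7095
GRR = 0.48544 × 4.7095 = 2.28618

2.286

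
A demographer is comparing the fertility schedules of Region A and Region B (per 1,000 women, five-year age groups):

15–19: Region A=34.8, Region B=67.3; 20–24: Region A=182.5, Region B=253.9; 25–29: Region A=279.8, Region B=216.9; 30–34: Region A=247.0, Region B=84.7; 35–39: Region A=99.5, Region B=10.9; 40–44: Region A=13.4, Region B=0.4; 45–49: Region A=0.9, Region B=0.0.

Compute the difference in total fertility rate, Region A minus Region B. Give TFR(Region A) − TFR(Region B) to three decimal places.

Region A:
  Sum of ASFRs = 34.8 + 182.5 + 279.8 + 247.0 + 99.5 + 13.4 + 0.9 = 857.9
  TFR = 5 × 857.9 / 1000 = 4.2895
Region B:
  Sum of ASFRs = 67.3 + 253.9 + 216.9 + 84.7 + 10.9 + 0.4 + 0.0 = 634.1
  TFR = 5 × 634.1 / 1000 = 3.1705
Difference = 4.2895 − 3.1705 = 1.119

1.119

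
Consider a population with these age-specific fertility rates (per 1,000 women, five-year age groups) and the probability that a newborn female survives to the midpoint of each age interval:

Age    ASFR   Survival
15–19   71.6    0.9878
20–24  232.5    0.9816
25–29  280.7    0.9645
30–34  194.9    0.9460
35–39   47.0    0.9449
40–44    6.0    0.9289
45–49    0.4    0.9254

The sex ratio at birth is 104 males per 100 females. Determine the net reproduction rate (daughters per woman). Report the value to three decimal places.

1.972

Proportion female at birth = 100 / (100 + 104) = 0.49020.
Per-age-group product (5 × ASFR × survival probability):
  15–19: 5 × 71.6/1000 × 0.9878 = 0.35363
  20–24: 5 × 232.5/1000 × 0.9816 = 1.14111
  25–29: 5 × 280.7/1000 × 0.9645 = 1.35368
  30–34: 5 × 194.9/1000 × 0.9460 = 0.92188
  35–39: 5 × 47.0/1000 × 0.9449 = 0.22205
  40–44: 5 × 6.0/1000 × 0.9289 = 0.02787
  45–49: 5 × 0.4/1000 × 0.9254 = 0.00185
Sum = 4.02207
NRR = 0.49020 × 4.02207 = 1.97162
With NRR above 1 the population is above replacement fertility.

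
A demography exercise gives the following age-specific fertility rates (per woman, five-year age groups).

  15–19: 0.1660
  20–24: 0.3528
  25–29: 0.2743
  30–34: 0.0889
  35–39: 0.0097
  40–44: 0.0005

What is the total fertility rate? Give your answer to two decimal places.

Sum of ASFRs = 0.1660 + 0.3528 + 0.2743 + 0.0889 + 0.0097 + 0.0005 = 0.8922
TFR = 5 × 0.8922 = 4.461

4.46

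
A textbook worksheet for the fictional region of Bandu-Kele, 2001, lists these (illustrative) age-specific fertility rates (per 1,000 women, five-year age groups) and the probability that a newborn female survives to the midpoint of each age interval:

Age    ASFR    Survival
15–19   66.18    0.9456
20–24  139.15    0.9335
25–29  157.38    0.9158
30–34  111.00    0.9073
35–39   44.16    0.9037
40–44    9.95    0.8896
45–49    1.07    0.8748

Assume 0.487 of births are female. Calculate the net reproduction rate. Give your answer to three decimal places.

Proportion female at birth = 0.487.
Weighting each age-specific rate by interval width and survival:
  15–19: 5 × 66.18/1000 × 0.9456 = 0.31290
  20–24: 5 × 139.15/1000 × 0.9335 = 0.64948
  25–29: 5 × 157.38/1000 × 0.9158 = 0.72064
  30–34: 5 × 111.00/1000 × 0.9073 = 0.50355
  35–39: 5 × 44.16/1000 × 0.9037 = 0.19954
  40–44: 5 × 9.95/1000 × 0.8896 = 0.04426
  45–49: 5 × 1.07/1000 × 0.8748 = 0.00468
Sum = 2.43505
NRR = 0.487 × 2.43505 = 1.18587

1.186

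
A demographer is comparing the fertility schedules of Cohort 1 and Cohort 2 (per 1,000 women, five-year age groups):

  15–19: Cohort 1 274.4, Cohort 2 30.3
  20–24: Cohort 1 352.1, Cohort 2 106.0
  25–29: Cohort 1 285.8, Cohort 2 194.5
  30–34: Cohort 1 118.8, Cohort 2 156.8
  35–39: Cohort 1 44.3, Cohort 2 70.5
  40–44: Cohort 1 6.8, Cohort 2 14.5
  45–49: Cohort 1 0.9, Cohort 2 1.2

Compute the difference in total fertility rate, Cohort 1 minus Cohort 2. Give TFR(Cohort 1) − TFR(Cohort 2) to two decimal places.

2.55

Cohort 1:
  Sum of ASFRs = 274.4 + 352.1 + 285.8 + 118.8 + 44.3 + 6.8 + 0.9 = 1083.1
  TFR = 5 × 1083.1 / 1000 = 5.4155
Cohort 2:
  Sum of ASFRs = 30.3 + 106.0 + 194.5 + 156.8 + 70.5 + 14.5 + 1.2 = 573.8
  TFR = 5 × 573.8 / 1000 = 2.869
Difference = 5.4155 − 2.869 = 2.5465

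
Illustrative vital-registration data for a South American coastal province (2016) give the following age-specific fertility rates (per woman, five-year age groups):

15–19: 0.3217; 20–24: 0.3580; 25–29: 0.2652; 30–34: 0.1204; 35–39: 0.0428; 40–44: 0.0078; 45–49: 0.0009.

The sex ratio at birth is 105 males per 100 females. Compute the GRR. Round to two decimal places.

2.72

Proportion female at birth = 100 / (100 + 105) = 0.48780.
Sum of ASFRs = 0.3217 + 0.3580 + 0.2652 + 0.1204 + 0.0428 + 0.0078 + 0.0009 = 1.1168
TFR = 5 × 1.1168 = 5.584
GRR = 0.48780 × 5.584 = 2.72388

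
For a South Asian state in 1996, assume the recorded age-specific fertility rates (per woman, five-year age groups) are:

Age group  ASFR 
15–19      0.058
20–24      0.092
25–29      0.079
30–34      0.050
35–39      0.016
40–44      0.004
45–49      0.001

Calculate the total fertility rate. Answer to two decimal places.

Sum of ASFRs = 0.058 + 0.092 + 0.079 + 0.050 + 0.016 + 0.004 + 0.001 = 0.300
TFR = 5 × 0.300 = 1.5

1.50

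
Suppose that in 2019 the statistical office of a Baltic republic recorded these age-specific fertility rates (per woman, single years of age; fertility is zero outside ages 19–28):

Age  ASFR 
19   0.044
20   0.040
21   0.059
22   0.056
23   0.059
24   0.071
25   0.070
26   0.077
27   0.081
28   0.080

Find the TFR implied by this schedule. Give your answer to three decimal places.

Sum of ASFRs = 0.044 + 0.040 + 0.059 + 0.056 + 0.059 + 0.071 + 0.070 + 0.077 + 0.081 + 0.080 = 0.637
TFR = 0.637

0.637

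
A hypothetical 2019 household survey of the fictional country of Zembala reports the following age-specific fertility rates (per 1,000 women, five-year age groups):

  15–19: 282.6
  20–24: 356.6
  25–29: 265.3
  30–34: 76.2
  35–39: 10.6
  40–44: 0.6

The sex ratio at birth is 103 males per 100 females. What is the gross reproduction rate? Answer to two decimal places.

2.44

Proportion female at birth = 100 / (100 + 103) = 0.49261.
Sum of ASFRs = 282.6 + 356.6 + 265.3 + 76.2 + 10.6 + 0.6 = 991.9
TFR = 5 × 991.9 / 1000 = 4.9595
GRR = 0.49261 × 4.9595 = 2.44310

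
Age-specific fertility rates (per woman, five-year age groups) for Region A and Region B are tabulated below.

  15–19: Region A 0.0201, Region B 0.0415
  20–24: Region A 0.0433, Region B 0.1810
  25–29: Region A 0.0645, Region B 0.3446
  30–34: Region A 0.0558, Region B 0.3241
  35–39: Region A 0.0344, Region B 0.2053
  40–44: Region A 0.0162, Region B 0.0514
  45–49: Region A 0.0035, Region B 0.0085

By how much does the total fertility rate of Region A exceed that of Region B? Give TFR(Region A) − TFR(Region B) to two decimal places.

Region A:
  Sum of ASFRs = 0.0201 + 0.0433 + 0.0645 + 0.0558 + 0.0344 + 0.0162 + 0.0035 = 0.2378
  TFR = 5 × 0.2378 = 1.189
Region B:
  Sum of ASFRs = 0.0415 + 0.1810 + 0.3446 + 0.3241 + 0.2053 + 0.0514 + 0.0085 = 1.1564
  TFR = 5 × 1.1564 = 5.782
Difference = 1.189 − 5.782 = -4.593

-4.59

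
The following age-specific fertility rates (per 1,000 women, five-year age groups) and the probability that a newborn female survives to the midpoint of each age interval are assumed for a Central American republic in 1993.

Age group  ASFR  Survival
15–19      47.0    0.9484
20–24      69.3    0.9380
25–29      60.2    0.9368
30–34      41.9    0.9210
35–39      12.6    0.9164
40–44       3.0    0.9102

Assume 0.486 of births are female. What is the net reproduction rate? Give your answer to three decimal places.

0.532

Proportion female at birth = 0.486.
Each age group contributes 5 × ASFR × survival:
  15–19: 5 × 47.0/1000 × 0.9484 = 0.22287
  20–24: 5 × 69.3/1000 × 0.9380 = 0.32502
  25–29: 5 × 60.2/1000 × 0.9368 = 0.28198
  30–34: 5 × 41.9/1000 × 0.9210 = 0.19295
  35–39: 5 × 12.6/1000 × 0.9164 = 0.05773
  40–44: 5 × 3.0/1000 × 0.9102 = 0.01365
Sum = 1.09420
NRR = 0.486 × 1.09420 = 0.53178
An NRR under 1 implies long-run decline under these rates.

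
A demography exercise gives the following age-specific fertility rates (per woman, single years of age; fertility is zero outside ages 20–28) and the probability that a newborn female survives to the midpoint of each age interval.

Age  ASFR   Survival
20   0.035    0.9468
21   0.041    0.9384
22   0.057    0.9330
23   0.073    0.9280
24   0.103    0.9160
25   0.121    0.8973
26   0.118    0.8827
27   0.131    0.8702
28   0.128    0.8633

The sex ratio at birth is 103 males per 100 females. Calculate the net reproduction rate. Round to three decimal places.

Proportion female at birth = 100 / (100 + 103) = 0.49261.
Per-age-group product (1 × ASFR × survival probability):
  20: 1 × 0.035 × 0.9468 = 0.03314
  21: 1 × 0.041 × 0.9384 = 0.03847
  22: 1 × 0.057 × 0.9330 = 0.05318
  23: 1 × 0.073 × 0.9280 = 0.06774
  24: 1 × 0.103 × 0.9160 = 0.09435
  25: 1 × 0.121 × 0.8973 = 0.10857
  26: 1 × 0.118 × 0.8827 = 0.10416
  27: 1 × 0.131 × 0.8702 = 0.11400
  28: 1 × 0.128 × 0.8633 = 0.11050
Sum = 0.72411
NRR = 0.49261 × 0.72411 = 0.35670
NRR < 1, so the cohort does not fully replace itself.

0.357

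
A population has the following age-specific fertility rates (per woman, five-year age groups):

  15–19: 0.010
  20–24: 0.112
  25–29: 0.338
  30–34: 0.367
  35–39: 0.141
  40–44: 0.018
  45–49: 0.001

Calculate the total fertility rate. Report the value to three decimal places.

Sum of ASFRs = 0.010 + 0.112 + 0.338 + 0.367 + 0.141 + 0.018 + 0.001 = 0.987
TFR = 5 × 0.987 = 4.935

4.935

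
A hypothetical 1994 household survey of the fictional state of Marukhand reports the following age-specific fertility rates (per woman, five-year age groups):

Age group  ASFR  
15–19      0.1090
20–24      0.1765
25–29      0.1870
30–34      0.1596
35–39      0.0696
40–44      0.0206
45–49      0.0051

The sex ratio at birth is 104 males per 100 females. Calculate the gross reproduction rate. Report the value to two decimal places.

Proportion female at birth = 100 / (100 + 104) = 0.49020.
Sum of ASFRs = 0.1090 + 0.1765 + 0.1870 + 0.1596 + 0.0696 + 0.0206 + 0.0051 = 0.7274
TFR = 5 × 0.7274 = 3.637
GRR = 0.49020 × 3.637 = 1.78286

1.78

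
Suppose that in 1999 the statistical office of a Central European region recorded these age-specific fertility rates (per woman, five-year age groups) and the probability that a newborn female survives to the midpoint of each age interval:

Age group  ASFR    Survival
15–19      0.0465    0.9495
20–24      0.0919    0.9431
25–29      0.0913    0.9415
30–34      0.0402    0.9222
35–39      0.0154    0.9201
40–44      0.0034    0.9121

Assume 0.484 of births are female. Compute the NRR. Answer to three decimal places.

0.656

Proportion female at birth = 0.484.
Per-age-group product (5 × ASFR × survival probability):
  15–19: 5 × 0.0465 × 0.9495 = 0.22076
  20–24: 5 × 0.0919 × 0.9431 = 0.43335
  25–29: 5 × 0.0913 × 0.9415 = 0.42979
  30–34: 5 × 0.0402 × 0.9222 = 0.18536
  35–39: 5 × 0.0154 × 0.9201 = 0.07085
  40–44: 5 × 0.0034 × 0.9121 = 0.01551
Sum = 1.35562
NRR = 0.484 × 1.35562 = 0.65612
With NRR below 1 the population is below replacement fertility.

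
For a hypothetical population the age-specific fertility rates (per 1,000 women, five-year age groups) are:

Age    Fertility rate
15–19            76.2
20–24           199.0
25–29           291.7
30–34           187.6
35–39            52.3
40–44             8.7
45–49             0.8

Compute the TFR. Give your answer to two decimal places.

4.08

Sum of ASFRs = 76.2 + 199.0 + 291.7 + 187.6 + 52.3 + 8.7 + 0.8 = 816.3
TFR = 5 × 816.3 / 1000 = 4.0815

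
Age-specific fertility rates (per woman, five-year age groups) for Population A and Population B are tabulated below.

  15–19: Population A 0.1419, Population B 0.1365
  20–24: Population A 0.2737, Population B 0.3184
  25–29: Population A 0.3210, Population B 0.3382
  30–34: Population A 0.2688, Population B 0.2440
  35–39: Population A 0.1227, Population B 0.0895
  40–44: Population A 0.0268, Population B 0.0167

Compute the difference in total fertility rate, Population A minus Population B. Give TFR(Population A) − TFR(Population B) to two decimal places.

0.06

Population A:
  Sum of ASFRs = 0.1419 + 0.2737 + 0.3210 + 0.2688 + 0.1227 + 0.0268 = 1.1549
  TFR = 5 × 1.1549 = 5.7745
Population B:
  Sum of ASFRs = 0.1365 + 0.3184 + 0.3382 + 0.2440 + 0.0895 + 0.0167 = 1.1433
  TFR = 5 × 1.1433 = 5.7165
Difference = 5.7745 − 5.7165 = 0.058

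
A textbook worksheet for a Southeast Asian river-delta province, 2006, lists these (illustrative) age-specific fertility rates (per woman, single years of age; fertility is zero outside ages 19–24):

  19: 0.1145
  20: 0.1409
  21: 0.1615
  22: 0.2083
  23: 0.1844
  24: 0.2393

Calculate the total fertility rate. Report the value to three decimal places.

1.049

Sum of ASFRs = 0.1145 + 0.1409 + 0.1615 + 0.2083 + 0.1844 + 0.2393 = 1.0489
TFR = 1.0489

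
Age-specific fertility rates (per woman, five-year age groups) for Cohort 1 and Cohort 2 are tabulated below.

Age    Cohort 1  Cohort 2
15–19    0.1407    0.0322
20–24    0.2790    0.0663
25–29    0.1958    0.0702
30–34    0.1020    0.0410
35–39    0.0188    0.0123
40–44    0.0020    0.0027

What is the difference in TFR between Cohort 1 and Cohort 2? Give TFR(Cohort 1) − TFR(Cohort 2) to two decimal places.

Cohort 1:
  Sum of ASFRs = 0.1407 + 0.2790 + 0.1958 + 0.1020 + 0.0188 + 0.0020 = 0.7383
  TFR = 5 × 0.7383 = 3.6915
Cohort 2:
  Sum of ASFRs = 0.0322 + 0.0663 + 0.0702 + 0.0410 + 0.0123 + 0.0027 = 0.2247
  TFR = 5 × 0.2247 = 1.1235
Difference = 3.6915 − 1.1235 = 2.568

2.57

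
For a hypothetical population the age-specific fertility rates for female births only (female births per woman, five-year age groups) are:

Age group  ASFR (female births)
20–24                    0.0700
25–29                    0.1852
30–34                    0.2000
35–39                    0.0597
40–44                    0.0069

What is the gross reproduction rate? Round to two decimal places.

Sum of female ASFRs = 0.0700 + 0.1852 + 0.2000 + 0.0597 + 0.0069 = 0.5218
GRR = 5 × 0.5218 = 2.609

2.61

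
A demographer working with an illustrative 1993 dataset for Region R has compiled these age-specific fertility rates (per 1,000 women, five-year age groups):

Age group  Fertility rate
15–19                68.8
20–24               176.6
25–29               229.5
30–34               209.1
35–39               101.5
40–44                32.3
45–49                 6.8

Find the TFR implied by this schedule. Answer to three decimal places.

4.123

Sum of ASFRs = 68.8 + 176.6 + 229.5 + 209.1 + 101.5 + 32.3 + 6.8 = 824.6
TFR = 5 × 824.6 / 1000 = 4.123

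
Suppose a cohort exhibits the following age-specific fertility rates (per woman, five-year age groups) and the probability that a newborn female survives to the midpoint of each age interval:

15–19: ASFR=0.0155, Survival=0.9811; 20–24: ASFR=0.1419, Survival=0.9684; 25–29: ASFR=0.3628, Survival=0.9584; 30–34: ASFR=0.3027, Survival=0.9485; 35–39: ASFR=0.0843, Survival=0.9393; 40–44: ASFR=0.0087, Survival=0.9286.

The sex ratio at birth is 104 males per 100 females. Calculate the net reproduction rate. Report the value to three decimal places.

Proportion female at birth = 100 / (100 + 104) = 0.49020.
Each age group contributes 5 × ASFR × survival:
  15–19: 5 × 0.0155 × 0.9811 = 0.07604
  20–24: 5 × 0.1419 × 0.9684 = 0.68708
  25–29: 5 × 0.3628 × 0.9584 = 1.73854
  30–34: 5 × 0.3027 × 0.9485 = 1.43555
  35–39: 5 × 0.0843 × 0.9393 = 0.39591
  40–44: 5 × 0.0087 × 0.9286 = 0.04039
Sum = 4.37351
NRR = 0.49020 × 4.37351 = 2.14389

2.144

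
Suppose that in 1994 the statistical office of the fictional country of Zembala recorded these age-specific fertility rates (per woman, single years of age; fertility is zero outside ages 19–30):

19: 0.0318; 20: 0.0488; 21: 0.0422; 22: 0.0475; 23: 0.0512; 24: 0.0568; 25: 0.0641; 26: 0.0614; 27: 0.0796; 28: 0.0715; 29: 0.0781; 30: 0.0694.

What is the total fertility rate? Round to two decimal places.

Sum of ASFRs = 0.0318 + 0.0488 + 0.0422 + 0.0475 + 0.0512 + 0.0568 + 0.0641 + 0.0614 + 0.0796 + 0.0715 + 0.0781 + 0.0694 = 0.7024
TFR = 0.7024

0.70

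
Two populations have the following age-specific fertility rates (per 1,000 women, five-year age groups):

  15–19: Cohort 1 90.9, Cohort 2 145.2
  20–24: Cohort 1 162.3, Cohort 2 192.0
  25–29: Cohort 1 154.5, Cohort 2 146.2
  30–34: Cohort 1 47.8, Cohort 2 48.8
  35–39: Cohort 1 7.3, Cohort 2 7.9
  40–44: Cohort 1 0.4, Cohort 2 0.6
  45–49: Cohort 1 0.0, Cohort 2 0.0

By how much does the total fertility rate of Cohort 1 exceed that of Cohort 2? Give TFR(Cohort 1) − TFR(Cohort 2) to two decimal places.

Cohort 1:
  Sum of ASFRs = 90.9 + 162.3 + 154.5 + 47.8 + 7.3 + 0.4 + 0.0 = 463.2
  TFR = 5 × 463.2 / 1000 = 2.316
Cohort 2:
  Sum of ASFRs = 145.2 + 192.0 + 146.2 + 48.8 + 7.9 + 0.6 + 0.0 = 540.7
  TFR = 5 × 540.7 / 1000 = 2.7035
Difference = 2.316 − 2.7035 = -0.3875

-0.39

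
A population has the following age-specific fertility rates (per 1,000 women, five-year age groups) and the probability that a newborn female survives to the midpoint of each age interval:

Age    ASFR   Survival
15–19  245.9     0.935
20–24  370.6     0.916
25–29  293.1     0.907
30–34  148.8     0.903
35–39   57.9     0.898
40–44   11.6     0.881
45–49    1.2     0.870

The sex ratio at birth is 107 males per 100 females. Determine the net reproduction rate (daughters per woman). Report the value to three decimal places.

2.495

Proportion female at birth = 100 / (100 + 107) = 0.48309.
Weighting each age-specific rate by interval width and survival:
  15–19: 5 × 245.9/1000 × 0.935 = 1.14958
  20–24: 5 × 370.6/1000 × 0.916 = 1.69735
  25–29: 5 × 293.1/1000 × 0.907 = 1.32921
  30–34: 5 × 148.8/1000 × 0.903 = 0.67183
  35–39: 5 × 57.9/1000 × 0.898 = 0.25997
  40–44: 5 × 11.6/1000 × 0.881 = 0.05110
  45–49: 5 × 1.2/1000 × 0.870 = 0.00522
Sum = 5.16426
NRR = 0.48309 × 5.16426 = 2.49480
NRR > 1, so each generation more than replaces itself.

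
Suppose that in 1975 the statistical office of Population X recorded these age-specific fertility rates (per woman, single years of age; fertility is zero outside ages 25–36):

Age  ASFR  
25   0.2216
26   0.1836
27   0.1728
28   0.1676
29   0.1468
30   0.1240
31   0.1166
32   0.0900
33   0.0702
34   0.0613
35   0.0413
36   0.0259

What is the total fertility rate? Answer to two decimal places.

1.42

Sum of ASFRs = 0.2216 + 0.1836 + 0.1728 + 0.1676 + 0.1468 + 0.1240 + 0.1166 + 0.0900 + 0.0702 + 0.0613 + 0.0413 + 0.0259 = 1.4217
TFR = 1.4217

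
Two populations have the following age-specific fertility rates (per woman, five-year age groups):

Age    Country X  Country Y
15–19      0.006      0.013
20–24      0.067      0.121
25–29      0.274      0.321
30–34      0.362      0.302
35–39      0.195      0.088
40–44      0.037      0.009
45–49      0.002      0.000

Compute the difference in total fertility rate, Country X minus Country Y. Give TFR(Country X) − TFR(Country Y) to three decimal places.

0.445

Country X:
  Sum of ASFRs = 0.006 + 0.067 + 0.274 + 0.362 + 0.195 + 0.037 + 0.002 = 0.943
  TFR = 5 × 0.943 = 4.715
Country Y:
  Sum of ASFRs = 0.013 + 0.121 + 0.321 + 0.302 + 0.088 + 0.009 + 0.000 = 0.854
  TFR = 5 × 0.854 = 4.27
Difference = 4.715 − 4.27 = 0.445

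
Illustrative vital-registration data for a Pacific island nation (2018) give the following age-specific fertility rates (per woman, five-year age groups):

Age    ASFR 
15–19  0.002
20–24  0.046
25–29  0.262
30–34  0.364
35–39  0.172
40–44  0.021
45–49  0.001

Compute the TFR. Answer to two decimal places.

4.34

Sum of ASFRs = 0.002 + 0.046 + 0.262 + 0.364 + 0.172 + 0.021 + 0.001 = 0.868
TFR = 5 × 0.868 = 4.34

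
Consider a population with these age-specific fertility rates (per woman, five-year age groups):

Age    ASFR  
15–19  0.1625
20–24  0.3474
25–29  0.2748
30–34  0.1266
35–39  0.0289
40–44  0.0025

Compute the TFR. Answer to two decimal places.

4.71

Sum of ASFRs = 0.1625 + 0.3474 + 0.2748 + 0.1266 + 0.0289 + 0.0025 = 0.9427
TFR = 5 × 0.9427 = 4.7135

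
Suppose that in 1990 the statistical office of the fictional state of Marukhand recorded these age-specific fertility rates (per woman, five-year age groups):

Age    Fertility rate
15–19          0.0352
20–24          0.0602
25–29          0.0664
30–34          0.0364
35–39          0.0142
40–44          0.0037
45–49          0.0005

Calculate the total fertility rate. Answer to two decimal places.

Sum of ASFRs = 0.0352 + 0.0602 + 0.0664 + 0.0364 + 0.0142 + 0.0037 + 0.0005 = 0.2166
TFR = 5 × 0.2166 = 1.083

1.08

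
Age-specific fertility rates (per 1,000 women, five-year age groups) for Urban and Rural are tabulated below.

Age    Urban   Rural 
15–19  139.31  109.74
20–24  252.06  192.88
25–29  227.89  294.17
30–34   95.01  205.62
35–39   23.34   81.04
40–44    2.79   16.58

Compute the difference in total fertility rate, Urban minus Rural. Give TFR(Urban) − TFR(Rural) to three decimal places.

-0.798

Urban:
  Sum of ASFRs = 139.31 + 252.06 + 227.89 + 95.01 + 23.34 + 2.79 = 740.40
  TFR = 5 × 740.40 / 1000 = 3.702
Rural:
  Sum of ASFRs = 109.74 + 192.88 + 294.17 + 205.62 + 81.04 + 16.58 = 900.03
  TFR = 5 × 900.03 / 1000 = 4.50015
Difference = 3.702 − 4.50015 = -0.79815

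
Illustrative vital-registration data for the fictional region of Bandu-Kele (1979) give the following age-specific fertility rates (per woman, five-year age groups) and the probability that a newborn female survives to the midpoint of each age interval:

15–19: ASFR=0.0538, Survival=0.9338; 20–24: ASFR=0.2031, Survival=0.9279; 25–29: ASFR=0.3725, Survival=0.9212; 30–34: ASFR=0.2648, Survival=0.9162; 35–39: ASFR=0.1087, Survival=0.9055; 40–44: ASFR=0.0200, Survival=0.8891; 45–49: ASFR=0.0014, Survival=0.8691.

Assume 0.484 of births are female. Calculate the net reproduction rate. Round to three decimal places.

2.279

Proportion female at birth = 0.484.
Survival-weighted fertility by age (5·fₓ·Sₓ):
  15–19: 5 × 0.0538 × 0.9338 = 0.25119
  20–24: 5 × 0.2031 × 0.9279 = 0.94228
  25–29: 5 × 0.3725 × 0.9212 = 1.71574
  30–34: 5 × 0.2648 × 0.9162 = 1.21305
  35–39: 5 × 0.1087 × 0.9055 = 0.49214
  40–44: 5 × 0.0200 × 0.8891 = 0.08891
  45–49: 5 × 0.0014 × 0.8691 = 0.00608
Sum = 4.70939
NRR = 0.484 × 4.70939 = 2.27934
With NRR above 1 the population is above replacement fertility.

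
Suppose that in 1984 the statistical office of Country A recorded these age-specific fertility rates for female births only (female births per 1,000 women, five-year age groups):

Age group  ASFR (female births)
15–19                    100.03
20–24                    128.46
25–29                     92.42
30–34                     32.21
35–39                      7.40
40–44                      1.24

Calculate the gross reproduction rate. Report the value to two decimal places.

Sum of female ASFRs = 100.03 + 128.46 + 92.42 + 32.21 + 7.40 + 1.24 = 361.76
GRR = 5 × 361.76 / 1000 = 1.8088

1.81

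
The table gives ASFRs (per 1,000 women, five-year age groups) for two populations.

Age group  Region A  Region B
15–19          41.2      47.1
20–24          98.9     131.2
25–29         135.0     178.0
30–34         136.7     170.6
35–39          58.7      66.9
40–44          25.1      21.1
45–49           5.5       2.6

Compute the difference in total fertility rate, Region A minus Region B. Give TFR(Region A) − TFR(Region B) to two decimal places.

Region A:
  Sum of ASFRs = 41.2 + 98.9 + 135.0 + 136.7 + 58.7 + 25.1 + 5.5 = 501.1
  TFR = 5 × 501.1 / 1000 = 2.5055
Region B:
  Sum of ASFRs = 47.1 + 131.2 + 178.0 + 170.6 + 66.9 + 21.1 + 2.6 = 617.5
  TFR = 5 × 617.5 / 1000 = 3.0875
Difference = 2.5055 − 3.0875 = -0.582

-0.58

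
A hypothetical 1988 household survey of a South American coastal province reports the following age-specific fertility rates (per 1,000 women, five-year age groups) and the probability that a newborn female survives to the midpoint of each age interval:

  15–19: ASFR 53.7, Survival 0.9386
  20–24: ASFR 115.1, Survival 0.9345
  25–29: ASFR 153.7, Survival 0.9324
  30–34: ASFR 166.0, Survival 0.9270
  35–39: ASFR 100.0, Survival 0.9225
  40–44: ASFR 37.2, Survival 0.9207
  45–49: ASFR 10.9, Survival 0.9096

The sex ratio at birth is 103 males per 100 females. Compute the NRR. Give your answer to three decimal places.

1.457

Proportion female at birth = 100 / (100 + 103) = 0.49261.
Survival-weighted fertility by age (5·fₓ·Sₓ):
  15–19: 5 × 53.7/1000 × 0.9386 = 0.25201
  20–24: 5 × 115.1/1000 × 0.9345 = 0.53780
  25–29: 5 × 153.7/1000 × 0.9324 = 0.71655
  30–34: 5 × 166.0/1000 × 0.9270 = 0.76941
  35–39: 5 × 100.0/1000 × 0.9225 = 0.46125
  40–44: 5 × 37.2/1000 × 0.9207 = 0.17125
  45–49: 5 × 10.9/1000 × 0.9096 = 0.04957
Sum = 2.95784
NRR = 0.49261 × 2.95784 = 1.45706
An NRR exceeding 1 indicates intrinsic growth under these rates.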